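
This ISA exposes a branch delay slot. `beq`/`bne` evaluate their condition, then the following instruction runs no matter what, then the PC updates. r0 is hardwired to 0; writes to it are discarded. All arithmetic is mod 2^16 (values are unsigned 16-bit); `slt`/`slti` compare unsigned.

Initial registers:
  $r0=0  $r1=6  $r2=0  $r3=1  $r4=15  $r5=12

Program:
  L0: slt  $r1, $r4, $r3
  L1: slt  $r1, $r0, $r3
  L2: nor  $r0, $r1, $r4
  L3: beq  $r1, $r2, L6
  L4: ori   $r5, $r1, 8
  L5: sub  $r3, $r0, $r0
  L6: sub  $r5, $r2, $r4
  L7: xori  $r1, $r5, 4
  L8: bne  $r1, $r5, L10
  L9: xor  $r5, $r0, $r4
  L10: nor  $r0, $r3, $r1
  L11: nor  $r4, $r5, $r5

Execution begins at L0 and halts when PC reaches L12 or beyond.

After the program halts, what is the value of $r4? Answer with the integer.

  step pc=0: slt  $r1, $r4, $r3  regs=(0,0,0,1,15,12)
  step pc=1: slt  $r1, $r0, $r3  regs=(0,1,0,1,15,12)
  step pc=2: nor  $r0, $r1, $r4  regs=(0,1,0,1,15,12)
  step pc=3: beq  $r1, $r2, L6  cond=F  regs=(0,1,0,1,15,12)
  step pc=4: ori   $r5, $r1, 8  regs=(0,1,0,1,15,9)
  step pc=5: sub  $r3, $r0, $r0  regs=(0,1,0,0,15,9)
  step pc=6: sub  $r5, $r2, $r4  regs=(0,1,0,0,15,65521)
  step pc=7: xori  $r1, $r5, 4  regs=(0,65525,0,0,15,65521)
  step pc=8: bne  $r1, $r5, L10  cond=T  regs=(0,65525,0,0,15,65521)
  step pc=9: xor  $r5, $r0, $r4  regs=(0,65525,0,0,15,15)
  step pc=10: nor  $r0, $r3, $r1  regs=(0,65525,0,0,15,15)
  step pc=11: nor  $r4, $r5, $r5  regs=(0,65525,0,0,65520,15)

65520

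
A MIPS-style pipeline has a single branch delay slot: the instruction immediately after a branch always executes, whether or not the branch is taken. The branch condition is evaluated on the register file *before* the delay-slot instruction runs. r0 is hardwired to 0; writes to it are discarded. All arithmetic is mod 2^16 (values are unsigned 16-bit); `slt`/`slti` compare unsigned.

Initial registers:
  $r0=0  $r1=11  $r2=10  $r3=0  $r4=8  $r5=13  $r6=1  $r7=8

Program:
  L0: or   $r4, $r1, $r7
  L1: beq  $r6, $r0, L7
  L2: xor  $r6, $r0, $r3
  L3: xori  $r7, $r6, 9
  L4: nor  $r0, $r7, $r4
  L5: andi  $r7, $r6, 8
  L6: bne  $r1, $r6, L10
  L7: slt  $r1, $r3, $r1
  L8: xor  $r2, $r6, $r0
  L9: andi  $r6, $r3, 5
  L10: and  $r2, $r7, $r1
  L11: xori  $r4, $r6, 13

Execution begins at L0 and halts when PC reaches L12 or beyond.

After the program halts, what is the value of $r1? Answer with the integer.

1

[0] or   $r4, $r1, $r7  →  {$r0:0, $r1:11, $r2:10, $r3:0, $r4:11, $r5:13, $r6:1, $r7:8}
[1] beq  $r6, $r0, L7  →  {$r0:0, $r1:11, $r2:10, $r3:0, $r4:11, $r5:13, $r6:1, $r7:8}  ⟨branch fallthrough⟩
[2] xor  $r6, $r0, $r3  →  {$r0:0, $r1:11, $r2:10, $r3:0, $r4:11, $r5:13, $r6:0, $r7:8}
[3] xori  $r7, $r6, 9  →  {$r0:0, $r1:11, $r2:10, $r3:0, $r4:11, $r5:13, $r6:0, $r7:9}
[4] nor  $r0, $r7, $r4  →  {$r0:0, $r1:11, $r2:10, $r3:0, $r4:11, $r5:13, $r6:0, $r7:9}
[5] andi  $r7, $r6, 8  →  {$r0:0, $r1:11, $r2:10, $r3:0, $r4:11, $r5:13, $r6:0, $r7:0}
[6] bne  $r1, $r6, L10  →  {$r0:0, $r1:11, $r2:10, $r3:0, $r4:11, $r5:13, $r6:0, $r7:0}  ⟨branch taken⟩
[7] slt  $r1, $r3, $r1  →  {$r0:0, $r1:1, $r2:10, $r3:0, $r4:11, $r5:13, $r6:0, $r7:0}
[10] and  $r2, $r7, $r1  →  {$r0:0, $r1:1, $r2:0, $r3:0, $r4:11, $r5:13, $r6:0, $r7:0}
[11] xori  $r4, $r6, 13  →  {$r0:0, $r1:1, $r2:0, $r3:0, $r4:13, $r5:13, $r6:0, $r7:0}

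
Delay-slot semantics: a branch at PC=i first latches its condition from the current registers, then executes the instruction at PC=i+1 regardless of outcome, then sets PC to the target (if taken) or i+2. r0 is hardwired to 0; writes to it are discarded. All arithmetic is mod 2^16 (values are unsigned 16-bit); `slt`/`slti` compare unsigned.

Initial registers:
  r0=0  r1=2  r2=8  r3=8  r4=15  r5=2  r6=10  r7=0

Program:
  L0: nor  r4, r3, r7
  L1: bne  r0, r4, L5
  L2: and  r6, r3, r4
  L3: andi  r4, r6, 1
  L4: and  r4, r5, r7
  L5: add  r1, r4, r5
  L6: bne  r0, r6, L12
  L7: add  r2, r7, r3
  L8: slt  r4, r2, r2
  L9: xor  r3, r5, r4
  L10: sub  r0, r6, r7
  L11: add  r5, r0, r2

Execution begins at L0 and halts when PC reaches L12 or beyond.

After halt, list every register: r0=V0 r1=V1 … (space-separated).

r0=0 r1=65529 r2=8 r3=2 r4=0 r5=8 r6=0 r7=0

PC=0  nor  r4, r3, r7        | r0=0 r1=2 r2=8 r3=8 r4=65527 r5=2 r6=10 r7=0
PC=1  bne  r0, r4, L5        | r0=0 r1=2 r2=8 r3=8 r4=65527 r5=2 r6=10 r7=0  [TAKEN]
PC=2  and  r6, r3, r4        | r0=0 r1=2 r2=8 r3=8 r4=65527 r5=2 r6=0 r7=0
PC=5  add  r1, r4, r5        | r0=0 r1=65529 r2=8 r3=8 r4=65527 r5=2 r6=0 r7=0
PC=6  bne  r0, r6, L12       | r0=0 r1=65529 r2=8 r3=8 r4=65527 r5=2 r6=0 r7=0  [not taken]
PC=7  add  r2, r7, r3        | r0=0 r1=65529 r2=8 r3=8 r4=65527 r5=2 r6=0 r7=0
PC=8  slt  r4, r2, r2        | r0=0 r1=65529 r2=8 r3=8 r4=0 r5=2 r6=0 r7=0
PC=9  xor  r3, r5, r4        | r0=0 r1=65529 r2=8 r3=2 r4=0 r5=2 r6=0 r7=0
PC=10 sub  r0, r6, r7        | r0=0 r1=65529 r2=8 r3=2 r4=0 r5=2 r6=0 r7=0
PC=11 add  r5, r0, r2        | r0=0 r1=65529 r2=8 r3=2 r4=0 r5=8 r6=0 r7=0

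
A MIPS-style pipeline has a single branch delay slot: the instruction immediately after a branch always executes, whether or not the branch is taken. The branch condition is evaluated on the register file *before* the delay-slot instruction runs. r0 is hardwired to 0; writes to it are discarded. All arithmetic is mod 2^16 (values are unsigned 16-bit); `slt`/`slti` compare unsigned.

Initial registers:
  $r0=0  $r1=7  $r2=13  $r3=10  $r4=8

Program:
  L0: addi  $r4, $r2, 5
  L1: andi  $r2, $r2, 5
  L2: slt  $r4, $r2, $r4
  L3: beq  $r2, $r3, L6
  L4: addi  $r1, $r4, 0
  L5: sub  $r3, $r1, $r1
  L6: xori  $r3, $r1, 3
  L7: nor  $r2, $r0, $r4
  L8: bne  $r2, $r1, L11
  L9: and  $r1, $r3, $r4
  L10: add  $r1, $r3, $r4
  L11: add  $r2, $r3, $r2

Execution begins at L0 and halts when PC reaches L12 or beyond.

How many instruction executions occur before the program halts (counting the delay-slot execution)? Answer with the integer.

[0] addi  $r4, $r2, 5  →  {$r0:0, $r1:7, $r2:13, $r3:10, $r4:18}
[1] andi  $r2, $r2, 5  →  {$r0:0, $r1:7, $r2:5, $r3:10, $r4:18}
[2] slt  $r4, $r2, $r4  →  {$r0:0, $r1:7, $r2:5, $r3:10, $r4:1}
[3] beq  $r2, $r3, L6  →  {$r0:0, $r1:7, $r2:5, $r3:10, $r4:1}  ⟨branch fallthrough⟩
[4] addi  $r1, $r4, 0  →  {$r0:0, $r1:1, $r2:5, $r3:10, $r4:1}
[5] sub  $r3, $r1, $r1  →  {$r0:0, $r1:1, $r2:5, $r3:0, $r4:1}
[6] xori  $r3, $r1, 3  →  {$r0:0, $r1:1, $r2:5, $r3:2, $r4:1}
[7] nor  $r2, $r0, $r4  →  {$r0:0, $r1:1, $r2:65534, $r3:2, $r4:1}
[8] bne  $r2, $r1, L11  →  {$r0:0, $r1:1, $r2:65534, $r3:2, $r4:1}  ⟨branch taken⟩
[9] and  $r1, $r3, $r4  →  {$r0:0, $r1:0, $r2:65534, $r3:2, $r4:1}
[11] add  $r2, $r3, $r2  →  {$r0:0, $r1:0, $r2:0, $r3:2, $r4:1}

11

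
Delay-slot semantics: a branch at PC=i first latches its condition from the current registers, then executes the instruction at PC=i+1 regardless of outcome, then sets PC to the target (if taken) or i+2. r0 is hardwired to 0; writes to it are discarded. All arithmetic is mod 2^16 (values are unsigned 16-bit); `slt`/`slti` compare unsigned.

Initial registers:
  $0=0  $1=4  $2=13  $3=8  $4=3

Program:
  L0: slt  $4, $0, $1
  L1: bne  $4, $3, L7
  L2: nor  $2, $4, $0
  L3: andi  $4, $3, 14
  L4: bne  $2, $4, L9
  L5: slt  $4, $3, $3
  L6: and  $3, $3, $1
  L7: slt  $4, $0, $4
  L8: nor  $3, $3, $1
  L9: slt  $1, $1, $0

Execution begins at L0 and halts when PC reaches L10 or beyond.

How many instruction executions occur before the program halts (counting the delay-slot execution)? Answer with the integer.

6

PC=0  slt  $4, $0, $1        | $0=0 $1=4 $2=13 $3=8 $4=1
PC=1  bne  $4, $3, L7        | $0=0 $1=4 $2=13 $3=8 $4=1  [TAKEN]
PC=2  nor  $2, $4, $0        | $0=0 $1=4 $2=65534 $3=8 $4=1
PC=7  slt  $4, $0, $4        | $0=0 $1=4 $2=65534 $3=8 $4=1
PC=8  nor  $3, $3, $1        | $0=0 $1=4 $2=65534 $3=65523 $4=1
PC=9  slt  $1, $1, $0        | $0=0 $1=0 $2=65534 $3=65523 $4=1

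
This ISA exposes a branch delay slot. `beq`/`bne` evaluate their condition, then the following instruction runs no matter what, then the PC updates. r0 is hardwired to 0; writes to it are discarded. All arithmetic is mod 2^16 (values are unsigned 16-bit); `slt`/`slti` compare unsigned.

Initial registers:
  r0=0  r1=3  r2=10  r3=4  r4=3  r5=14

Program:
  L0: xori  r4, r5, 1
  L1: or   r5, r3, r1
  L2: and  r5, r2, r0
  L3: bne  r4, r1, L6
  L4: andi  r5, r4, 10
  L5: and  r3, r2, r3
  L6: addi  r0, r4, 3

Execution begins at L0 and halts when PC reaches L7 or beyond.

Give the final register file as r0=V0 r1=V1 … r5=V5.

r0=0 r1=3 r2=10 r3=4 r4=15 r5=10

PC=0  xori  r4, r5, 1        | r0=0 r1=3 r2=10 r3=4 r4=15 r5=14
PC=1  or   r5, r3, r1        | r0=0 r1=3 r2=10 r3=4 r4=15 r5=7
PC=2  and  r5, r2, r0        | r0=0 r1=3 r2=10 r3=4 r4=15 r5=0
PC=3  bne  r4, r1, L6        | r0=0 r1=3 r2=10 r3=4 r4=15 r5=0  [TAKEN]
PC=4  andi  r5, r4, 10       | r0=0 r1=3 r2=10 r3=4 r4=15 r5=10
PC=6  addi  r0, r4, 3        | r0=0 r1=3 r2=10 r3=4 r4=15 r5=10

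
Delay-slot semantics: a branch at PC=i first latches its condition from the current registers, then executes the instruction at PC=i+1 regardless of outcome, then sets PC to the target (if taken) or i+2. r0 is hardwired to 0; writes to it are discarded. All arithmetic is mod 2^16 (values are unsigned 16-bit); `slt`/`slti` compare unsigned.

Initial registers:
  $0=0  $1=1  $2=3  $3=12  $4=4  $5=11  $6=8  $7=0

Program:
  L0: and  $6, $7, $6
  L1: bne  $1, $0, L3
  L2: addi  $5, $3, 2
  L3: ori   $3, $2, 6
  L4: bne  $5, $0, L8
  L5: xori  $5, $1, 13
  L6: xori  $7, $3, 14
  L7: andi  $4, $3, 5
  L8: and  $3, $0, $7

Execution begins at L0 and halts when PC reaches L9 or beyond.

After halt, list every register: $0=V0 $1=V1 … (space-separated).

[0] and  $6, $7, $6  →  {$0:0, $1:1, $2:3, $3:12, $4:4, $5:11, $6:0, $7:0}
[1] bne  $1, $0, L3  →  {$0:0, $1:1, $2:3, $3:12, $4:4, $5:11, $6:0, $7:0}  ⟨branch taken⟩
[2] addi  $5, $3, 2  →  {$0:0, $1:1, $2:3, $3:12, $4:4, $5:14, $6:0, $7:0}
[3] ori   $3, $2, 6  →  {$0:0, $1:1, $2:3, $3:7, $4:4, $5:14, $6:0, $7:0}
[4] bne  $5, $0, L8  →  {$0:0, $1:1, $2:3, $3:7, $4:4, $5:14, $6:0, $7:0}  ⟨branch taken⟩
[5] xori  $5, $1, 13  →  {$0:0, $1:1, $2:3, $3:7, $4:4, $5:12, $6:0, $7:0}
[8] and  $3, $0, $7  →  {$0:0, $1:1, $2:3, $3:0, $4:4, $5:12, $6:0, $7:0}

$0=0 $1=1 $2=3 $3=0 $4=4 $5=12 $6=0 $7=0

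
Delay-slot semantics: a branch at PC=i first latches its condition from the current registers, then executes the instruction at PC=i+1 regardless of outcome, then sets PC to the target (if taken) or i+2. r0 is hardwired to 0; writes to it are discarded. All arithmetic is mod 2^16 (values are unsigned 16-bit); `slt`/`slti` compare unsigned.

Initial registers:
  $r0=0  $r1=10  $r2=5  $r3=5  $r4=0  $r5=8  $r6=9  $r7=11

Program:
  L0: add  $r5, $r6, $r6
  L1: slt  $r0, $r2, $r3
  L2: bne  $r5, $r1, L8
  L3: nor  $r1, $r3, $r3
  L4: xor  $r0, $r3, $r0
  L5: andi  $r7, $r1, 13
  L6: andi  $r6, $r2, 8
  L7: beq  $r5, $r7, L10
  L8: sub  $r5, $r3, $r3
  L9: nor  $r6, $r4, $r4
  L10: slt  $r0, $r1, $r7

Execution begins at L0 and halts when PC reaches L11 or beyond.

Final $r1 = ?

65530

#0 add  $r5, $r6, $r6 ; 0/10/5/5/0/18/9/11
#1 slt  $r0, $r2, $r3 ; 0/10/5/5/0/18/9/11
#2 bne  $r5, $r1, L8 ; 0/10/5/5/0/18/9/11 ; →target
#3 nor  $r1, $r3, $r3 ; 0/65530/5/5/0/18/9/11
#8 sub  $r5, $r3, $r3 ; 0/65530/5/5/0/0/9/11
#9 nor  $r6, $r4, $r4 ; 0/65530/5/5/0/0/65535/11
#10 slt  $r0, $r1, $r7 ; 0/65530/5/5/0/0/65535/11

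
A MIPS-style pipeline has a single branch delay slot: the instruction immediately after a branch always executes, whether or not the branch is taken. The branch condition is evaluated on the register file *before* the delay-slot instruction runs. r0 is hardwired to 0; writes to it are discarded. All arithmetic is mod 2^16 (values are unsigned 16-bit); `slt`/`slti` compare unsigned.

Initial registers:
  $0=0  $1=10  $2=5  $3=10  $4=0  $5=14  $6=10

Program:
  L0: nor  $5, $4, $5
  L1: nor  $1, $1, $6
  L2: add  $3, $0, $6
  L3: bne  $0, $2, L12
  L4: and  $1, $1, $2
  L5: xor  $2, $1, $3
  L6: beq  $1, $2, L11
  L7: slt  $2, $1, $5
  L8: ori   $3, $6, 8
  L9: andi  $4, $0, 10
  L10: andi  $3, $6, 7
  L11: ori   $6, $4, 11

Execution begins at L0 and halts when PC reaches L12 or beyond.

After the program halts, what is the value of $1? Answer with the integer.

5

PC=0  nor  $5, $4, $5        | $0=0 $1=10 $2=5 $3=10 $4=0 $5=65521 $6=10
PC=1  nor  $1, $1, $6        | $0=0 $1=65525 $2=5 $3=10 $4=0 $5=65521 $6=10
PC=2  add  $3, $0, $6        | $0=0 $1=65525 $2=5 $3=10 $4=0 $5=65521 $6=10
PC=3  bne  $0, $2, L12       | $0=0 $1=65525 $2=5 $3=10 $4=0 $5=65521 $6=10  [TAKEN]
PC=4  and  $1, $1, $2        | $0=0 $1=5 $2=5 $3=10 $4=0 $5=65521 $6=10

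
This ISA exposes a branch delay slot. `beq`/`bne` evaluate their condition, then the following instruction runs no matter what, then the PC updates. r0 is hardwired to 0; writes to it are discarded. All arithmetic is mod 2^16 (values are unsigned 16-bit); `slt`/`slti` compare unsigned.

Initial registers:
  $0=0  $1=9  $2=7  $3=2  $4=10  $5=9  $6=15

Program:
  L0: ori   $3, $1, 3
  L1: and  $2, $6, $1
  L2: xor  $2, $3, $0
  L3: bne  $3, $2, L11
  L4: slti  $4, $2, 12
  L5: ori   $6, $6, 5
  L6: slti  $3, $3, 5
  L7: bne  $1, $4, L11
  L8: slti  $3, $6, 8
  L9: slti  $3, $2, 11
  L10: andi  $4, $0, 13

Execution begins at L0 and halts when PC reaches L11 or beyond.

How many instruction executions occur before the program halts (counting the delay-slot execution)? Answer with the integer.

9

PC=0  ori   $3, $1, 3        | $0=0 $1=9 $2=7 $3=11 $4=10 $5=9 $6=15
PC=1  and  $2, $6, $1        | $0=0 $1=9 $2=9 $3=11 $4=10 $5=9 $6=15
PC=2  xor  $2, $3, $0        | $0=0 $1=9 $2=11 $3=11 $4=10 $5=9 $6=15
PC=3  bne  $3, $2, L11       | $0=0 $1=9 $2=11 $3=11 $4=10 $5=9 $6=15  [not taken]
PC=4  slti  $4, $2, 12       | $0=0 $1=9 $2=11 $3=11 $4=1 $5=9 $6=15
PC=5  ori   $6, $6, 5        | $0=0 $1=9 $2=11 $3=11 $4=1 $5=9 $6=15
PC=6  slti  $3, $3, 5        | $0=0 $1=9 $2=11 $3=0 $4=1 $5=9 $6=15
PC=7  bne  $1, $4, L11       | $0=0 $1=9 $2=11 $3=0 $4=1 $5=9 $6=15  [TAKEN]
PC=8  slti  $3, $6, 8        | $0=0 $1=9 $2=11 $3=0 $4=1 $5=9 $6=15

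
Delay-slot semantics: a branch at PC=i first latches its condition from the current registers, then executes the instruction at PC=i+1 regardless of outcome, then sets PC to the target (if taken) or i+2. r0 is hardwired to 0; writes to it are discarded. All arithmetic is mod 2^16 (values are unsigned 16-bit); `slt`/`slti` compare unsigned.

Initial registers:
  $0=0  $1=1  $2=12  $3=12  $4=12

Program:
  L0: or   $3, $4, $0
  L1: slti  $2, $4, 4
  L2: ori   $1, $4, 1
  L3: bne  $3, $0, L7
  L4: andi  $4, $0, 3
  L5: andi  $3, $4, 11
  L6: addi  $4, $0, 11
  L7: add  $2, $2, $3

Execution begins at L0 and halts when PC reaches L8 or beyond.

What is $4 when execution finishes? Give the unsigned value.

0

PC=0  or   $3, $4, $0        | $0=0 $1=1 $2=12 $3=12 $4=12
PC=1  slti  $2, $4, 4        | $0=0 $1=1 $2=0 $3=12 $4=12
PC=2  ori   $1, $4, 1        | $0=0 $1=13 $2=0 $3=12 $4=12
PC=3  bne  $3, $0, L7        | $0=0 $1=13 $2=0 $3=12 $4=12  [TAKEN]
PC=4  andi  $4, $0, 3        | $0=0 $1=13 $2=0 $3=12 $4=0
PC=7  add  $2, $2, $3        | $0=0 $1=13 $2=12 $3=12 $4=0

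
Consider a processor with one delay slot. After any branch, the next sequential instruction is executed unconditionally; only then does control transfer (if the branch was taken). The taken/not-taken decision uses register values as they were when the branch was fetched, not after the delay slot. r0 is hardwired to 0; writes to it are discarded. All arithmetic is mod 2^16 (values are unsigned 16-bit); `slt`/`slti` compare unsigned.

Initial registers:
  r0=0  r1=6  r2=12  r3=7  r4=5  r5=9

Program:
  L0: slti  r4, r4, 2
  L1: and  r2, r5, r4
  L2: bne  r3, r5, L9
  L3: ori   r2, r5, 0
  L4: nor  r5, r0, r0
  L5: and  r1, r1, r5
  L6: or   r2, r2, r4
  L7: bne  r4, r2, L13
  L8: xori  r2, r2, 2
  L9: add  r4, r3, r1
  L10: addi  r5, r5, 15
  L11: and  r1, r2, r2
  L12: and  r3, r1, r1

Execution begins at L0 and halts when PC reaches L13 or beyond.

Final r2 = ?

9

#0 slti  r4, r4, 2 ; 0/6/12/7/0/9
#1 and  r2, r5, r4 ; 0/6/0/7/0/9
#2 bne  r3, r5, L9 ; 0/6/0/7/0/9 ; →target
#3 ori   r2, r5, 0 ; 0/6/9/7/0/9
#9 add  r4, r3, r1 ; 0/6/9/7/13/9
#10 addi  r5, r5, 15 ; 0/6/9/7/13/24
#11 and  r1, r2, r2 ; 0/9/9/7/13/24
#12 and  r3, r1, r1 ; 0/9/9/9/13/24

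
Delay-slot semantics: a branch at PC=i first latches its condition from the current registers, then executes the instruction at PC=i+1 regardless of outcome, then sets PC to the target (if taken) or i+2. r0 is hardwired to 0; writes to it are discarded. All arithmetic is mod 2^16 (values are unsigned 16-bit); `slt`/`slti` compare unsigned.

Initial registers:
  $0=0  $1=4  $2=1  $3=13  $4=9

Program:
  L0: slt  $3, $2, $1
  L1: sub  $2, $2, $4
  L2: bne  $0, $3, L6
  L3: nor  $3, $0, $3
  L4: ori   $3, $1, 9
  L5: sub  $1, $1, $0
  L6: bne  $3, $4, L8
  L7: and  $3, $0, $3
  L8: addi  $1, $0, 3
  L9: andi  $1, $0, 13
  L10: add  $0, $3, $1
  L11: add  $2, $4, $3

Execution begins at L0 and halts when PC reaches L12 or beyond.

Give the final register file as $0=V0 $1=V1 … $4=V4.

  step pc=0: slt  $3, $2, $1  regs=(0,4,1,1,9)
  step pc=1: sub  $2, $2, $4  regs=(0,4,65528,1,9)
  step pc=2: bne  $0, $3, L6  cond=T  regs=(0,4,65528,1,9)
  step pc=3: nor  $3, $0, $3  regs=(0,4,65528,65534,9)
  step pc=6: bne  $3, $4, L8  cond=T  regs=(0,4,65528,65534,9)
  step pc=7: and  $3, $0, $3  regs=(0,4,65528,0,9)
  step pc=8: addi  $1, $0, 3  regs=(0,3,65528,0,9)
  step pc=9: andi  $1, $0, 13  regs=(0,0,65528,0,9)
  step pc=10: add  $0, $3, $1  regs=(0,0,65528,0,9)
  step pc=11: add  $2, $4, $3  regs=(0,0,9,0,9)

$0=0 $1=0 $2=9 $3=0 $4=9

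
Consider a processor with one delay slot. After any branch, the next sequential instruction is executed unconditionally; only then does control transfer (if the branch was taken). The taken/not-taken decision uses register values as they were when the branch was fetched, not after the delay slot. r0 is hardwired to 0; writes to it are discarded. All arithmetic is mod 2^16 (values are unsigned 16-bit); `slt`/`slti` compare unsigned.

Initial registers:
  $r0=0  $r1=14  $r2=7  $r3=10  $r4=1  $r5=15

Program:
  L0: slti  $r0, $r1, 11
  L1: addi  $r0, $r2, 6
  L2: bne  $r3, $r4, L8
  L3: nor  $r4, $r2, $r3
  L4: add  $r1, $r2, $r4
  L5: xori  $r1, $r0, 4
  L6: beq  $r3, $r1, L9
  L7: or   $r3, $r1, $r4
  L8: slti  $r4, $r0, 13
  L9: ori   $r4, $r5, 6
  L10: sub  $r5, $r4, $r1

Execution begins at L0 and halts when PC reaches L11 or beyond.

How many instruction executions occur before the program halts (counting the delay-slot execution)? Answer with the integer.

[0] slti  $r0, $r1, 11  →  {$r0:0, $r1:14, $r2:7, $r3:10, $r4:1, $r5:15}
[1] addi  $r0, $r2, 6  →  {$r0:0, $r1:14, $r2:7, $r3:10, $r4:1, $r5:15}
[2] bne  $r3, $r4, L8  →  {$r0:0, $r1:14, $r2:7, $r3:10, $r4:1, $r5:15}  ⟨branch taken⟩
[3] nor  $r4, $r2, $r3  →  {$r0:0, $r1:14, $r2:7, $r3:10, $r4:65520, $r5:15}
[8] slti  $r4, $r0, 13  →  {$r0:0, $r1:14, $r2:7, $r3:10, $r4:1, $r5:15}
[9] ori   $r4, $r5, 6  →  {$r0:0, $r1:14, $r2:7, $r3:10, $r4:15, $r5:15}
[10] sub  $r5, $r4, $r1  →  {$r0:0, $r1:14, $r2:7, $r3:10, $r4:15, $r5:1}

7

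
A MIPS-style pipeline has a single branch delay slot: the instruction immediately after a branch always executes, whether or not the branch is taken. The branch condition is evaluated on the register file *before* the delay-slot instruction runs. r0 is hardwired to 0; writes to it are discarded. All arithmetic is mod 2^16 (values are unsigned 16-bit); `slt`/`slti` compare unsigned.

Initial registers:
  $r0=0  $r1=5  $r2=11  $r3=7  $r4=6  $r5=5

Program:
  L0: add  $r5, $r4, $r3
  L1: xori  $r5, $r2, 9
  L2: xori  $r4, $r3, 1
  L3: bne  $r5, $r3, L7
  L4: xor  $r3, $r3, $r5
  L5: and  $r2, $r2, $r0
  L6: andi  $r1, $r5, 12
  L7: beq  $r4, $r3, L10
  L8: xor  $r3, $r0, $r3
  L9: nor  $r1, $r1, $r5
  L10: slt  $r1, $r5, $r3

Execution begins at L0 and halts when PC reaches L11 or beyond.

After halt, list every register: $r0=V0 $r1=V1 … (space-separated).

$r0=0 $r1=1 $r2=11 $r3=5 $r4=6 $r5=2

#0 add  $r5, $r4, $r3 ; 0/5/11/7/6/13
#1 xori  $r5, $r2, 9 ; 0/5/11/7/6/2
#2 xori  $r4, $r3, 1 ; 0/5/11/7/6/2
#3 bne  $r5, $r3, L7 ; 0/5/11/7/6/2 ; →target
#4 xor  $r3, $r3, $r5 ; 0/5/11/5/6/2
#7 beq  $r4, $r3, L10 ; 0/5/11/5/6/2 ; →fallthru
#8 xor  $r3, $r0, $r3 ; 0/5/11/5/6/2
#9 nor  $r1, $r1, $r5 ; 0/65528/11/5/6/2
#10 slt  $r1, $r5, $r3 ; 0/1/11/5/6/2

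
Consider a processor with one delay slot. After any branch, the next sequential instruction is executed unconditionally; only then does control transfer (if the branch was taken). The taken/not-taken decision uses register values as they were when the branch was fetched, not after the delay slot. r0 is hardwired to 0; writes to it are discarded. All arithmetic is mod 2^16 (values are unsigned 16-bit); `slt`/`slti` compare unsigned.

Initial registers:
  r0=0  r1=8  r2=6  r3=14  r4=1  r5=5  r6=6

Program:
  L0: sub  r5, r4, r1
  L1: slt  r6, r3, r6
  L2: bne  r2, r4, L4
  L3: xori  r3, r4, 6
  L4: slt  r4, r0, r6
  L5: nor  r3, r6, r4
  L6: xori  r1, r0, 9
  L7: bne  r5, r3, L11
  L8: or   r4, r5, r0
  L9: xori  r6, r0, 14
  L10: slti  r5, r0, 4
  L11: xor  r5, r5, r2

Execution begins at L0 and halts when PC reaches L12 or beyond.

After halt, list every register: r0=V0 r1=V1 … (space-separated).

[0] sub  r5, r4, r1  →  {r0:0, r1:8, r2:6, r3:14, r4:1, r5:65529, r6:6}
[1] slt  r6, r3, r6  →  {r0:0, r1:8, r2:6, r3:14, r4:1, r5:65529, r6:0}
[2] bne  r2, r4, L4  →  {r0:0, r1:8, r2:6, r3:14, r4:1, r5:65529, r6:0}  ⟨branch taken⟩
[3] xori  r3, r4, 6  →  {r0:0, r1:8, r2:6, r3:7, r4:1, r5:65529, r6:0}
[4] slt  r4, r0, r6  →  {r0:0, r1:8, r2:6, r3:7, r4:0, r5:65529, r6:0}
[5] nor  r3, r6, r4  →  {r0:0, r1:8, r2:6, r3:65535, r4:0, r5:65529, r6:0}
[6] xori  r1, r0, 9  →  {r0:0, r1:9, r2:6, r3:65535, r4:0, r5:65529, r6:0}
[7] bne  r5, r3, L11  →  {r0:0, r1:9, r2:6, r3:65535, r4:0, r5:65529, r6:0}  ⟨branch taken⟩
[8] or   r4, r5, r0  →  {r0:0, r1:9, r2:6, r3:65535, r4:65529, r5:65529, r6:0}
[11] xor  r5, r5, r2  →  {r0:0, r1:9, r2:6, r3:65535, r4:65529, r5:65535, r6:0}

r0=0 r1=9 r2=6 r3=65535 r4=65529 r5=65535 r6=0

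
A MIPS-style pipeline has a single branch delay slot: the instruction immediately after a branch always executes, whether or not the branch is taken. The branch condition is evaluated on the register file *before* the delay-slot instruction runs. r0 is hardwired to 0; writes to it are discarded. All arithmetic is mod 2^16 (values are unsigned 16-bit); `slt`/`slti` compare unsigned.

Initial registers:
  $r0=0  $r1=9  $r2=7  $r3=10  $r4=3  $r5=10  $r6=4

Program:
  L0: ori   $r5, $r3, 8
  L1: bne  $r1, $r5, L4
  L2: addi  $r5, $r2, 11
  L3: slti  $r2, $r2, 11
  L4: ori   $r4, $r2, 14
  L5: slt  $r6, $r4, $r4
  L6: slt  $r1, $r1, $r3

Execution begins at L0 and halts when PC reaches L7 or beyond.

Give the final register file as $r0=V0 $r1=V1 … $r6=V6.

PC=0  ori   $r5, $r3, 8      | $r0=0 $r1=9 $r2=7 $r3=10 $r4=3 $r5=10 $r6=4
PC=1  bne  $r1, $r5, L4      | $r0=0 $r1=9 $r2=7 $r3=10 $r4=3 $r5=10 $r6=4  [TAKEN]
PC=2  addi  $r5, $r2, 11     | $r0=0 $r1=9 $r2=7 $r3=10 $r4=3 $r5=18 $r6=4
PC=4  ori   $r4, $r2, 14     | $r0=0 $r1=9 $r2=7 $r3=10 $r4=15 $r5=18 $r6=4
PC=5  slt  $r6, $r4, $r4     | $r0=0 $r1=9 $r2=7 $r3=10 $r4=15 $r5=18 $r6=0
PC=6  slt  $r1, $r1, $r3     | $r0=0 $r1=1 $r2=7 $r3=10 $r4=15 $r5=18 $r6=0

$r0=0 $r1=1 $r2=7 $r3=10 $r4=15 $r5=18 $r6=0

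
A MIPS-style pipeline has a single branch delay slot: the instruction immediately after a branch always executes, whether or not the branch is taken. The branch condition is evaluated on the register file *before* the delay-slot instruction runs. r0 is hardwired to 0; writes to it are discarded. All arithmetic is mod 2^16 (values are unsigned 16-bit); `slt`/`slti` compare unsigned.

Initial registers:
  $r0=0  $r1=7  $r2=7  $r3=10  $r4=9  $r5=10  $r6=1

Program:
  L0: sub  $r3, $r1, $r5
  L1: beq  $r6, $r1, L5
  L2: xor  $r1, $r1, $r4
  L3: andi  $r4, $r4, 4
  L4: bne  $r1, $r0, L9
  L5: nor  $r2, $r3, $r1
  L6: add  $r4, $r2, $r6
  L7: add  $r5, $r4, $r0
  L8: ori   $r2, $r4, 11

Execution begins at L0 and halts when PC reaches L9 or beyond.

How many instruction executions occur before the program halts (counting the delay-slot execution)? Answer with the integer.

PC=0  sub  $r3, $r1, $r5     | $r0=0 $r1=7 $r2=7 $r3=65533 $r4=9 $r5=10 $r6=1
PC=1  beq  $r6, $r1, L5      | $r0=0 $r1=7 $r2=7 $r3=65533 $r4=9 $r5=10 $r6=1  [not taken]
PC=2  xor  $r1, $r1, $r4     | $r0=0 $r1=14 $r2=7 $r3=65533 $r4=9 $r5=10 $r6=1
PC=3  andi  $r4, $r4, 4      | $r0=0 $r1=14 $r2=7 $r3=65533 $r4=0 $r5=10 $r6=1
PC=4  bne  $r1, $r0, L9      | $r0=0 $r1=14 $r2=7 $r3=65533 $r4=0 $r5=10 $r6=1  [TAKEN]
PC=5  nor  $r2, $r3, $r1     | $r0=0 $r1=14 $r2=0 $r3=65533 $r4=0 $r5=10 $r6=1

6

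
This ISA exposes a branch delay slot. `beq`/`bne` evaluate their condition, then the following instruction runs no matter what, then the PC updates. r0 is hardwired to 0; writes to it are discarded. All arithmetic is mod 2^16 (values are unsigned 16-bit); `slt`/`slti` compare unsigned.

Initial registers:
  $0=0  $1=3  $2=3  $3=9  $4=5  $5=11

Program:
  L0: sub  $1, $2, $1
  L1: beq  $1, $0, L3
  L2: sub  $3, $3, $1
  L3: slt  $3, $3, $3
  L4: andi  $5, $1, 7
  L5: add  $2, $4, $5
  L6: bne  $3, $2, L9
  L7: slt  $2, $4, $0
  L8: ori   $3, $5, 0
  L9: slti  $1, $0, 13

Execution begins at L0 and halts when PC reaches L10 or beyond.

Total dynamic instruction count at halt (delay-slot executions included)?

PC=0  sub  $1, $2, $1        | $0=0 $1=0 $2=3 $3=9 $4=5 $5=11
PC=1  beq  $1, $0, L3        | $0=0 $1=0 $2=3 $3=9 $4=5 $5=11  [TAKEN]
PC=2  sub  $3, $3, $1        | $0=0 $1=0 $2=3 $3=9 $4=5 $5=11
PC=3  slt  $3, $3, $3        | $0=0 $1=0 $2=3 $3=0 $4=5 $5=11
PC=4  andi  $5, $1, 7        | $0=0 $1=0 $2=3 $3=0 $4=5 $5=0
PC=5  add  $2, $4, $5        | $0=0 $1=0 $2=5 $3=0 $4=5 $5=0
PC=6  bne  $3, $2, L9        | $0=0 $1=0 $2=5 $3=0 $4=5 $5=0  [TAKEN]
PC=7  slt  $2, $4, $0        | $0=0 $1=0 $2=0 $3=0 $4=5 $5=0
PC=9  slti  $1, $0, 13       | $0=0 $1=1 $2=0 $3=0 $4=5 $5=0

9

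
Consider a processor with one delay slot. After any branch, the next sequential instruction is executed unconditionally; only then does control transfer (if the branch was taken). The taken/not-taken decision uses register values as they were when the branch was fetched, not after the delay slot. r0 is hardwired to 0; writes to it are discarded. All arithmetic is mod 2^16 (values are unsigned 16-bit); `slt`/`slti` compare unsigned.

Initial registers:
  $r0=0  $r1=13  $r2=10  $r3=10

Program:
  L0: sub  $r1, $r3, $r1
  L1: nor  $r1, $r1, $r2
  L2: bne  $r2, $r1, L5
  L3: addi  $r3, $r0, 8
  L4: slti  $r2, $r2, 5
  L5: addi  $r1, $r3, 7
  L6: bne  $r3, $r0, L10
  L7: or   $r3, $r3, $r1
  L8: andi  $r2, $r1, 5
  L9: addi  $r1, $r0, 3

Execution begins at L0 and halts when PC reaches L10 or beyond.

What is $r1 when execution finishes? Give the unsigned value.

15

PC=0  sub  $r1, $r3, $r1     | $r0=0 $r1=65533 $r2=10 $r3=10
PC=1  nor  $r1, $r1, $r2     | $r0=0 $r1=0 $r2=10 $r3=10
PC=2  bne  $r2, $r1, L5      | $r0=0 $r1=0 $r2=10 $r3=10  [TAKEN]
PC=3  addi  $r3, $r0, 8      | $r0=0 $r1=0 $r2=10 $r3=8
PC=5  addi  $r1, $r3, 7      | $r0=0 $r1=15 $r2=10 $r3=8
PC=6  bne  $r3, $r0, L10     | $r0=0 $r1=15 $r2=10 $r3=8  [TAKEN]
PC=7  or   $r3, $r3, $r1     | $r0=0 $r1=15 $r2=10 $r3=15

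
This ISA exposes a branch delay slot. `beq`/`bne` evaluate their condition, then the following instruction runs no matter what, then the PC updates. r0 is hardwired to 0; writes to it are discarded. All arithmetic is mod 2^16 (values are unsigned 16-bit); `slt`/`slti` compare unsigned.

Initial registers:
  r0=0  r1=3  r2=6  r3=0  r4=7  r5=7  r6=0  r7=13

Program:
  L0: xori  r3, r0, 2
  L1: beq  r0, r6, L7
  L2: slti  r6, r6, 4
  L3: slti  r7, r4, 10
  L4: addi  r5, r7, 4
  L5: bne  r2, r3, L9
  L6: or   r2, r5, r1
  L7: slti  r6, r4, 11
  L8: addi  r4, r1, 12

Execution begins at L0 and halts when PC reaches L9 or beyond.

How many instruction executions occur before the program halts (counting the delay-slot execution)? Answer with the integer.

PC=0  xori  r3, r0, 2        | r0=0 r1=3 r2=6 r3=2 r4=7 r5=7 r6=0 r7=13
PC=1  beq  r0, r6, L7        | r0=0 r1=3 r2=6 r3=2 r4=7 r5=7 r6=0 r7=13  [TAKEN]
PC=2  slti  r6, r6, 4        | r0=0 r1=3 r2=6 r3=2 r4=7 r5=7 r6=1 r7=13
PC=7  slti  r6, r4, 11       | r0=0 r1=3 r2=6 r3=2 r4=7 r5=7 r6=1 r7=13
PC=8  addi  r4, r1, 12       | r0=0 r1=3 r2=6 r3=2 r4=15 r5=7 r6=1 r7=13

5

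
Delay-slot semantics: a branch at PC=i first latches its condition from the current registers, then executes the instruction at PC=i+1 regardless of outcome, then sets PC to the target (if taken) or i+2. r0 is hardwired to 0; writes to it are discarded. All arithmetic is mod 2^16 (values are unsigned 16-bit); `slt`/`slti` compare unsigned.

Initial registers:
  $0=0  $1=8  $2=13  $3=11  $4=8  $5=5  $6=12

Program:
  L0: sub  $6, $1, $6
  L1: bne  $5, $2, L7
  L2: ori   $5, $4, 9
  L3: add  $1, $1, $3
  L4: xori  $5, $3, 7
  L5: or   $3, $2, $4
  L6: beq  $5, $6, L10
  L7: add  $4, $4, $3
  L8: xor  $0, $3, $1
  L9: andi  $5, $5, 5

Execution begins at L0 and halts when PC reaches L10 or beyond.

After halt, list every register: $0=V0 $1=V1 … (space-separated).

#0 sub  $6, $1, $6 ; 0/8/13/11/8/5/65532
#1 bne  $5, $2, L7 ; 0/8/13/11/8/5/65532 ; →target
#2 ori   $5, $4, 9 ; 0/8/13/11/8/9/65532
#7 add  $4, $4, $3 ; 0/8/13/11/19/9/65532
#8 xor  $0, $3, $1 ; 0/8/13/11/19/9/65532
#9 andi  $5, $5, 5 ; 0/8/13/11/19/1/65532

$0=0 $1=8 $2=13 $3=11 $4=19 $5=1 $6=65532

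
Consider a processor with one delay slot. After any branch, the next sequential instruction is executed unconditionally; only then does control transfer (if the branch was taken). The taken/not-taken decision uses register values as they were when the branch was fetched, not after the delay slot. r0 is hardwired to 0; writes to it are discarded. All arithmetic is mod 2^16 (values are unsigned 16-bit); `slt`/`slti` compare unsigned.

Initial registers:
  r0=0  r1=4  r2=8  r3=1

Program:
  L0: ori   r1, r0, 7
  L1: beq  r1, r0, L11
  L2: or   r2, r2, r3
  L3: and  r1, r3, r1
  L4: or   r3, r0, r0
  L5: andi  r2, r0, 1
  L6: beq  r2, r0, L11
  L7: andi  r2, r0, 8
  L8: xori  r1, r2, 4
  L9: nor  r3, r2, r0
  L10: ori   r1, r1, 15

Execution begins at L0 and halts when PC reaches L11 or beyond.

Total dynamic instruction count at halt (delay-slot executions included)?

8

[0] ori   r1, r0, 7  →  {r0:0, r1:7, r2:8, r3:1}
[1] beq  r1, r0, L11  →  {r0:0, r1:7, r2:8, r3:1}  ⟨branch fallthrough⟩
[2] or   r2, r2, r3  →  {r0:0, r1:7, r2:9, r3:1}
[3] and  r1, r3, r1  →  {r0:0, r1:1, r2:9, r3:1}
[4] or   r3, r0, r0  →  {r0:0, r1:1, r2:9, r3:0}
[5] andi  r2, r0, 1  →  {r0:0, r1:1, r2:0, r3:0}
[6] beq  r2, r0, L11  →  {r0:0, r1:1, r2:0, r3:0}  ⟨branch taken⟩
[7] andi  r2, r0, 8  →  {r0:0, r1:1, r2:0, r3:0}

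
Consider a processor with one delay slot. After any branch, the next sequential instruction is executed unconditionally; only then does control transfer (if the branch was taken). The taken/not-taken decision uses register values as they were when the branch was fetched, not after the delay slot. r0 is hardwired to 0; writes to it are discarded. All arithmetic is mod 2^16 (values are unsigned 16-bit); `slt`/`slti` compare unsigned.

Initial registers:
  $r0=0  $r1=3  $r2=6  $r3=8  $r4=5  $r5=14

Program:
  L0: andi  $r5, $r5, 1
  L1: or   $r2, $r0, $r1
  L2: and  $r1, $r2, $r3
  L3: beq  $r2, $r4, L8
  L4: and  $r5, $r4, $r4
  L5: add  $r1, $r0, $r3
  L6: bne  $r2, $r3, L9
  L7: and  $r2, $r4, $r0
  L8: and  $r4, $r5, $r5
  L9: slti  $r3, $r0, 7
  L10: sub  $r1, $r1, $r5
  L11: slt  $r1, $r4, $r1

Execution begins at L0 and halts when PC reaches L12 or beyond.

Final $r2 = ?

  step pc=0: andi  $r5, $r5, 1  regs=(0,3,6,8,5,0)
  step pc=1: or   $r2, $r0, $r1  regs=(0,3,3,8,5,0)
  step pc=2: and  $r1, $r2, $r3  regs=(0,0,3,8,5,0)
  step pc=3: beq  $r2, $r4, L8  cond=F  regs=(0,0,3,8,5,0)
  step pc=4: and  $r5, $r4, $r4  regs=(0,0,3,8,5,5)
  step pc=5: add  $r1, $r0, $r3  regs=(0,8,3,8,5,5)
  step pc=6: bne  $r2, $r3, L9  cond=T  regs=(0,8,3,8,5,5)
  step pc=7: and  $r2, $r4, $r0  regs=(0,8,0,8,5,5)
  step pc=9: slti  $r3, $r0, 7  regs=(0,8,0,1,5,5)
  step pc=10: sub  $r1, $r1, $r5  regs=(0,3,0,1,5,5)
  step pc=11: slt  $r1, $r4, $r1  regs=(0,0,0,1,5,5)

0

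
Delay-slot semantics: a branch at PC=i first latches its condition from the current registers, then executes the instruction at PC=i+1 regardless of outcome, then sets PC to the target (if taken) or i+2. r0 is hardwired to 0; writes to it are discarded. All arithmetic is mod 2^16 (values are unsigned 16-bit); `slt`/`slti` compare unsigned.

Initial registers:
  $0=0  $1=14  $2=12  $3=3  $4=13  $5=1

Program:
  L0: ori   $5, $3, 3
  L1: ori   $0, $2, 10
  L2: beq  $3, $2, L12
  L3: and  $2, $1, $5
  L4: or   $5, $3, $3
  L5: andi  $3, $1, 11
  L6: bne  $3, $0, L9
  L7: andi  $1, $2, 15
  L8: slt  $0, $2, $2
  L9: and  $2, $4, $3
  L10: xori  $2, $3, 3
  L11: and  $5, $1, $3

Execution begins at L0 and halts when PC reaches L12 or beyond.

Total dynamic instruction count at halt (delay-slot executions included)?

  step pc=0: ori   $5, $3, 3  regs=(0,14,12,3,13,3)
  step pc=1: ori   $0, $2, 10  regs=(0,14,12,3,13,3)
  step pc=2: beq  $3, $2, L12  cond=F  regs=(0,14,12,3,13,3)
  step pc=3: and  $2, $1, $5  regs=(0,14,2,3,13,3)
  step pc=4: or   $5, $3, $3  regs=(0,14,2,3,13,3)
  step pc=5: andi  $3, $1, 11  regs=(0,14,2,10,13,3)
  step pc=6: bne  $3, $0, L9  cond=T  regs=(0,14,2,10,13,3)
  step pc=7: andi  $1, $2, 15  regs=(0,2,2,10,13,3)
  step pc=9: and  $2, $4, $3  regs=(0,2,8,10,13,3)
  step pc=10: xori  $2, $3, 3  regs=(0,2,9,10,13,3)
  step pc=11: and  $5, $1, $3  regs=(0,2,9,10,13,2)

11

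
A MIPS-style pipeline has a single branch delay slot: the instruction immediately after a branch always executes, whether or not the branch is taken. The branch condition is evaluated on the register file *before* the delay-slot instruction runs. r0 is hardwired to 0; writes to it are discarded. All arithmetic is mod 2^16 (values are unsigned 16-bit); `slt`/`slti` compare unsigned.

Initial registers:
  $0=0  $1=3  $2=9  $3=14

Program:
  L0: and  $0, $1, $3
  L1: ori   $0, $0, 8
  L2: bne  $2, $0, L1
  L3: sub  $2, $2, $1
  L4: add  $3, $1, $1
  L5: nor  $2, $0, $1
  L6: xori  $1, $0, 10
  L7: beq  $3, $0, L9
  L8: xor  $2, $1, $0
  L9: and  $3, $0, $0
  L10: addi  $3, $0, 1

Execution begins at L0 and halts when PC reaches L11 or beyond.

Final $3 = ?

  step pc=0: and  $0, $1, $3  regs=(0,3,9,14)
  step pc=1: ori   $0, $0, 8  regs=(0,3,9,14)
  step pc=2: bne  $2, $0, L1  cond=T  regs=(0,3,9,14)
  step pc=3: sub  $2, $2, $1  regs=(0,3,6,14)
  step pc=1: ori   $0, $0, 8  regs=(0,3,6,14)
  step pc=2: bne  $2, $0, L1  cond=T  regs=(0,3,6,14)
  step pc=3: sub  $2, $2, $1  regs=(0,3,3,14)
  step pc=1: ori   $0, $0, 8  regs=(0,3,3,14)
  step pc=2: bne  $2, $0, L1  cond=T  regs=(0,3,3,14)
  step pc=3: sub  $2, $2, $1  regs=(0,3,0,14)
  step pc=1: ori   $0, $0, 8  regs=(0,3,0,14)
  step pc=2: bne  $2, $0, L1  cond=F  regs=(0,3,0,14)
  step pc=3: sub  $2, $2, $1  regs=(0,3,65533,14)
  step pc=4: add  $3, $1, $1  regs=(0,3,65533,6)
  step pc=5: nor  $2, $0, $1  regs=(0,3,65532,6)
  step pc=6: xori  $1, $0, 10  regs=(0,10,65532,6)
  step pc=7: beq  $3, $0, L9  cond=F  regs=(0,10,65532,6)
  step pc=8: xor  $2, $1, $0  regs=(0,10,10,6)
  step pc=9: and  $3, $0, $0  regs=(0,10,10,0)
  step pc=10: addi  $3, $0, 1  regs=(0,10,10,1)

1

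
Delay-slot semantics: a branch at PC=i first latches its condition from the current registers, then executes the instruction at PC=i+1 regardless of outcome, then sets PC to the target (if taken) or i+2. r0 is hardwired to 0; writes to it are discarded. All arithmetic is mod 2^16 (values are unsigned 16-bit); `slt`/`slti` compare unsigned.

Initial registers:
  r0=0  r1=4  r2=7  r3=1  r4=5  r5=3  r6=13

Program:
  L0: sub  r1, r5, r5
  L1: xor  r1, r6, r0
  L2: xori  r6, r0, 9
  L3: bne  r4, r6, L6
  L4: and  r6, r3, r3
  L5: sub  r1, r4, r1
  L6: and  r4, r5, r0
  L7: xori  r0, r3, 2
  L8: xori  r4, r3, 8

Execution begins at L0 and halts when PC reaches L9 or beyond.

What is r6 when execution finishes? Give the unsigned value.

1

PC=0  sub  r1, r5, r5        | r0=0 r1=0 r2=7 r3=1 r4=5 r5=3 r6=13
PC=1  xor  r1, r6, r0        | r0=0 r1=13 r2=7 r3=1 r4=5 r5=3 r6=13
PC=2  xori  r6, r0, 9        | r0=0 r1=13 r2=7 r3=1 r4=5 r5=3 r6=9
PC=3  bne  r4, r6, L6        | r0=0 r1=13 r2=7 r3=1 r4=5 r5=3 r6=9  [TAKEN]
PC=4  and  r6, r3, r3        | r0=0 r1=13 r2=7 r3=1 r4=5 r5=3 r6=1
PC=6  and  r4, r5, r0        | r0=0 r1=13 r2=7 r3=1 r4=0 r5=3 r6=1
PC=7  xori  r0, r3, 2        | r0=0 r1=13 r2=7 r3=1 r4=0 r5=3 r6=1
PC=8  xori  r4, r3, 8        | r0=0 r1=13 r2=7 r3=1 r4=9 r5=3 r6=1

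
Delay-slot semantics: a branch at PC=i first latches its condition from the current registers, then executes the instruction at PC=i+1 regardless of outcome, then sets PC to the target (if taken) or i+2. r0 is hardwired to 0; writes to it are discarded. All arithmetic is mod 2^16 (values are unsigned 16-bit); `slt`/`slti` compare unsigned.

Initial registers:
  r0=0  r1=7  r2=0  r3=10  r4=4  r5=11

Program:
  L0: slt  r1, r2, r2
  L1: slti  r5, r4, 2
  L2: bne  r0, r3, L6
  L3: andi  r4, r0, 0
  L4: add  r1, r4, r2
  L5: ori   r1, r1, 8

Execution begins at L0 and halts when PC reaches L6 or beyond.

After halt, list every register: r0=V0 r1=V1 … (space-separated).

#0 slt  r1, r2, r2 ; 0/0/0/10/4/11
#1 slti  r5, r4, 2 ; 0/0/0/10/4/0
#2 bne  r0, r3, L6 ; 0/0/0/10/4/0 ; →target
#3 andi  r4, r0, 0 ; 0/0/0/10/0/0

r0=0 r1=0 r2=0 r3=10 r4=0 r5=0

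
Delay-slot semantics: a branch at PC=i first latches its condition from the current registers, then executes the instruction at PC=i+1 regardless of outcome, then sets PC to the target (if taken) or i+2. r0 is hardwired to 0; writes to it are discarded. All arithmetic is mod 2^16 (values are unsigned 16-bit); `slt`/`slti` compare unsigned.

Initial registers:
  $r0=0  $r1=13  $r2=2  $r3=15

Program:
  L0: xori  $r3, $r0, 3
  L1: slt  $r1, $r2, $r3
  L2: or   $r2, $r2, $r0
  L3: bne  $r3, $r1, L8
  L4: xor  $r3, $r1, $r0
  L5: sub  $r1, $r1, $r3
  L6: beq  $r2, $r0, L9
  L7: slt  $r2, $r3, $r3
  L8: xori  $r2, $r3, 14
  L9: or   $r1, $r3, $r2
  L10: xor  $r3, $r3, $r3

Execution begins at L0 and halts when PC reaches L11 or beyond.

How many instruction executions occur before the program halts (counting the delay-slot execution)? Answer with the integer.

8

PC=0  xori  $r3, $r0, 3      | $r0=0 $r1=13 $r2=2 $r3=3
PC=1  slt  $r1, $r2, $r3     | $r0=0 $r1=1 $r2=2 $r3=3
PC=2  or   $r2, $r2, $r0     | $r0=0 $r1=1 $r2=2 $r3=3
PC=3  bne  $r3, $r1, L8      | $r0=0 $r1=1 $r2=2 $r3=3  [TAKEN]
PC=4  xor  $r3, $r1, $r0     | $r0=0 $r1=1 $r2=2 $r3=1
PC=8  xori  $r2, $r3, 14     | $r0=0 $r1=1 $r2=15 $r3=1
PC=9  or   $r1, $r3, $r2     | $r0=0 $r1=15 $r2=15 $r3=1
PC=10 xor  $r3, $r3, $r3     | $r0=0 $r1=15 $r2=15 $r3=0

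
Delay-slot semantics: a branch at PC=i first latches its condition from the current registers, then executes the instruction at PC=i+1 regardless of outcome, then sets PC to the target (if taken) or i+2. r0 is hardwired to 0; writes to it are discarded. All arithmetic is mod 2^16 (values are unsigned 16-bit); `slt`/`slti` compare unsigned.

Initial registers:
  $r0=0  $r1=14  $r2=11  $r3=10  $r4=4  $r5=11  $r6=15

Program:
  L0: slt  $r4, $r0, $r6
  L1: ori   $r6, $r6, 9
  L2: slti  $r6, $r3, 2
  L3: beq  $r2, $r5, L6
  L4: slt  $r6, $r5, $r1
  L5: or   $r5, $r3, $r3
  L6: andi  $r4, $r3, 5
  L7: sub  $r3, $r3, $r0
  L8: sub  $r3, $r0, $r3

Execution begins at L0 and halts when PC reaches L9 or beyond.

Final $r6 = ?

[0] slt  $r4, $r0, $r6  →  {$r0:0, $r1:14, $r2:11, $r3:10, $r4:1, $r5:11, $r6:15}
[1] ori   $r6, $r6, 9  →  {$r0:0, $r1:14, $r2:11, $r3:10, $r4:1, $r5:11, $r6:15}
[2] slti  $r6, $r3, 2  →  {$r0:0, $r1:14, $r2:11, $r3:10, $r4:1, $r5:11, $r6:0}
[3] beq  $r2, $r5, L6  →  {$r0:0, $r1:14, $r2:11, $r3:10, $r4:1, $r5:11, $r6:0}  ⟨branch taken⟩
[4] slt  $r6, $r5, $r1  →  {$r0:0, $r1:14, $r2:11, $r3:10, $r4:1, $r5:11, $r6:1}
[6] andi  $r4, $r3, 5  →  {$r0:0, $r1:14, $r2:11, $r3:10, $r4:0, $r5:11, $r6:1}
[7] sub  $r3, $r3, $r0  →  {$r0:0, $r1:14, $r2:11, $r3:10, $r4:0, $r5:11, $r6:1}
[8] sub  $r3, $r0, $r3  →  {$r0:0, $r1:14, $r2:11, $r3:65526, $r4:0, $r5:11, $r6:1}

1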